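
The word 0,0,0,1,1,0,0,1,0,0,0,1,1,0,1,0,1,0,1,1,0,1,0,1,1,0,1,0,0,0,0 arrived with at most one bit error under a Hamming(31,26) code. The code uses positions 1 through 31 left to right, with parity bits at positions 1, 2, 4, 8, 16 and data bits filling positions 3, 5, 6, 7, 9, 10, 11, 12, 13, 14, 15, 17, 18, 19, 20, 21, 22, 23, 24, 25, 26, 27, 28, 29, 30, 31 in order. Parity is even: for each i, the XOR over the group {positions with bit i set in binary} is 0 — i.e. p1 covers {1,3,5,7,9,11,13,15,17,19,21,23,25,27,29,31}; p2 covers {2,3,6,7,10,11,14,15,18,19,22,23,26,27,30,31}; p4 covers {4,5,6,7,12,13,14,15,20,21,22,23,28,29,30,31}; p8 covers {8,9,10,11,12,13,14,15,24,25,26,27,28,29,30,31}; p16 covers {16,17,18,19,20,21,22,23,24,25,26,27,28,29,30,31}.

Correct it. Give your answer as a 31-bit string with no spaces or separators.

0001100100011010101101011010100

s1 (pos 1,3,5,7,9,11,13,15,17,19,21,23,25,27,29,31): 0⊕0⊕1⊕0⊕0⊕0⊕1⊕1⊕1⊕1⊕0⊕0⊕1⊕1⊕0⊕0 = 1
s2 (pos 2,3,6,7,10,11,14,15,18,19,22,23,26,27,30,31): 0⊕0⊕0⊕0⊕0⊕0⊕0⊕1⊕0⊕1⊕1⊕0⊕0⊕1⊕0⊕0 = 0
s4 (pos 4,5,6,7,12,13,14,15,20,21,22,23,28,29,30,31): 1⊕1⊕0⊕0⊕1⊕1⊕0⊕1⊕1⊕0⊕1⊕0⊕0⊕0⊕0⊕0 = 1
s8 (pos 8,9,10,11,12,13,14,15,24,25,26,27,28,29,30,31): 1⊕0⊕0⊕0⊕1⊕1⊕0⊕1⊕1⊕1⊕0⊕1⊕0⊕0⊕0⊕0 = 1
s16 (pos 16,17,18,19,20,21,22,23,24,25,26,27,28,29,30,31): 0⊕1⊕0⊕1⊕1⊕0⊕1⊕0⊕1⊕1⊕0⊕1⊕0⊕0⊕0⊕0 = 1
Syndrome s16…s1 = 11101 → error at position 29.
Flip position 29: 0001100100011010101101011010000 → 0001100100011010101101011010100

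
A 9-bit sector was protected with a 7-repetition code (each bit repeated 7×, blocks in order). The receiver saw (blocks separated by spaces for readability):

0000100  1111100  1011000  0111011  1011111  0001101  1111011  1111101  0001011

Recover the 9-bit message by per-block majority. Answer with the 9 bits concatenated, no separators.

Block 1 (0000100): 1 one → 0
Block 2 (1111100): 5 ones → 1
Block 3 (1011000): 3 ones → 0
Block 4 (0111011): 5 ones → 1
Block 5 (1011111): 6 ones → 1
Block 6 (0001101): 3 ones → 0
Block 7 (1111011): 6 ones → 1
Block 8 (1111101): 6 ones → 1
Block 9 (0001011): 3 ones → 0

010110110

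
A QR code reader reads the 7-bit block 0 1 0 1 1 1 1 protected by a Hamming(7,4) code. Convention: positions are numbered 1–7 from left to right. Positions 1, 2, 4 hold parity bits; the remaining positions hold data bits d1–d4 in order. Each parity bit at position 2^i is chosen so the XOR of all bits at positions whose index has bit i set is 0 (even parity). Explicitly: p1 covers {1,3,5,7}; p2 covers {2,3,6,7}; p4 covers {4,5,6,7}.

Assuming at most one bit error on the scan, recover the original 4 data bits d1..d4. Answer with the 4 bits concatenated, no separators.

0111

s1 (pos 1,3,5,7): 0⊕0⊕1⊕1 = 0
s2 (pos 2,3,6,7): 1⊕0⊕1⊕1 = 1
s4 (pos 4,5,6,7): 1⊕1⊕1⊕1 = 0
Syndrome s4…s1 = 010 → error at position 2.
Flip position 2: 0101111 → 0001111
Read data bits from positions 3,5,6,7: 0111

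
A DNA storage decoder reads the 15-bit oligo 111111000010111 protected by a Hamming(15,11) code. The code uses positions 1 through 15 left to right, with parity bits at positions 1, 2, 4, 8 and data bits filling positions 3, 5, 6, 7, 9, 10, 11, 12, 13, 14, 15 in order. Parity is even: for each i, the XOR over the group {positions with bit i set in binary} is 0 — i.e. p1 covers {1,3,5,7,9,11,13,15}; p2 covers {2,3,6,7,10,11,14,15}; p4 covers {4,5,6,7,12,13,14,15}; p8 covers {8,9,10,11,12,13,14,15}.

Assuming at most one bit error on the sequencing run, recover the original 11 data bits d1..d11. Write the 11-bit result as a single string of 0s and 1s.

s1 (pos 1,3,5,7,9,11,13,15): 1⊕1⊕1⊕0⊕0⊕1⊕1⊕1 = 0
s2 (pos 2,3,6,7,10,11,14,15): 1⊕1⊕1⊕0⊕0⊕1⊕1⊕1 = 0
s4 (pos 4,5,6,7,12,13,14,15): 1⊕1⊕1⊕0⊕0⊕1⊕1⊕1 = 0
s8 (pos 8,9,10,11,12,13,14,15): 0⊕0⊕0⊕1⊕0⊕1⊕1⊕1 = 0
Syndrome s8…s1 = 0000 → no error.
Read data bits from positions 3,5,6,7,9,10,11,12,13,14,15: 11100010111

11100010111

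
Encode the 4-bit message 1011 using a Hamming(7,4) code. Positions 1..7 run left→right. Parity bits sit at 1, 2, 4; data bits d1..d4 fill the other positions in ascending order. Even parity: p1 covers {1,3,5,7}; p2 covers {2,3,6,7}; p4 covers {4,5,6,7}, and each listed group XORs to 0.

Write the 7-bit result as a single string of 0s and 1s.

0110011

Place data at non-parity positions: p1 p2 1 p4 0 1 1
p1 (pos 1,3,5,7): XOR of data positions = 1⊕0⊕1 = 0
p2 (pos 2,3,6,7): XOR of data positions = 1⊕1⊕1 = 1
p4 (pos 4,5,6,7): XOR of data positions = 0⊕1⊕1 = 0
Codeword: 0110011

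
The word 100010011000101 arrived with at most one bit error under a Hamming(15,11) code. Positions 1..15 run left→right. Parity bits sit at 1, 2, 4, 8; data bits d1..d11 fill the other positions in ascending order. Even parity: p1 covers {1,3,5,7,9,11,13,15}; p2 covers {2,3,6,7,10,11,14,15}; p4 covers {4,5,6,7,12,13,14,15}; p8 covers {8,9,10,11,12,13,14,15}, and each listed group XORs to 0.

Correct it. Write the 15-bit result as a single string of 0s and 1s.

100010111000101

s1 (pos 1,3,5,7,9,11,13,15): 1⊕0⊕1⊕0⊕1⊕0⊕1⊕1 = 1
s2 (pos 2,3,6,7,10,11,14,15): 0⊕0⊕0⊕0⊕0⊕0⊕0⊕1 = 1
s4 (pos 4,5,6,7,12,13,14,15): 0⊕1⊕0⊕0⊕0⊕1⊕0⊕1 = 1
s8 (pos 8,9,10,11,12,13,14,15): 1⊕1⊕0⊕0⊕0⊕1⊕0⊕1 = 0
Syndrome s8…s1 = 0111 → error at position 7.
Flip position 7: 100010011000101 → 100010111000101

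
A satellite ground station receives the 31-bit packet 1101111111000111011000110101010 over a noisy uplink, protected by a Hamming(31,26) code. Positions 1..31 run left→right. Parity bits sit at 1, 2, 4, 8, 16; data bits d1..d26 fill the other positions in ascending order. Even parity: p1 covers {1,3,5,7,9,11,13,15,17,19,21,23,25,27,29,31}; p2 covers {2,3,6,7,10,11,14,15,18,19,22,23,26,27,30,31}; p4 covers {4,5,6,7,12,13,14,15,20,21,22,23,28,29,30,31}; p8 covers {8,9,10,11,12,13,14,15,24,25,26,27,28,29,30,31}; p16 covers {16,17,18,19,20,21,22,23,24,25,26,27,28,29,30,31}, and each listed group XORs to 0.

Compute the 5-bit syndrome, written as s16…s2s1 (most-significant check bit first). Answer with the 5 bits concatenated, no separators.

s1 (pos 1,3,5,7,9,11,13,15,17,19,21,23,25,27,29,31): 1⊕0⊕1⊕1⊕1⊕0⊕0⊕1⊕0⊕1⊕0⊕1⊕0⊕0⊕0⊕0 = 1
s2 (pos 2,3,6,7,10,11,14,15,18,19,22,23,26,27,30,31): 1⊕0⊕1⊕1⊕1⊕0⊕1⊕1⊕1⊕1⊕0⊕1⊕1⊕0⊕1⊕0 = 1
s4 (pos 4,5,6,7,12,13,14,15,20,21,22,23,28,29,30,31): 1⊕1⊕1⊕1⊕0⊕0⊕1⊕1⊕0⊕0⊕0⊕1⊕1⊕0⊕1⊕0 = 1
s8 (pos 8,9,10,11,12,13,14,15,24,25,26,27,28,29,30,31): 1⊕1⊕1⊕0⊕0⊕0⊕1⊕1⊕1⊕0⊕1⊕0⊕1⊕0⊕1⊕0 = 1
s16 (pos 16,17,18,19,20,21,22,23,24,25,26,27,28,29,30,31): 1⊕0⊕1⊕1⊕0⊕0⊕0⊕1⊕1⊕0⊕1⊕0⊕1⊕0⊕1⊕0 = 0
Syndrome s16…s1 = 01111 → error at position 15.

01111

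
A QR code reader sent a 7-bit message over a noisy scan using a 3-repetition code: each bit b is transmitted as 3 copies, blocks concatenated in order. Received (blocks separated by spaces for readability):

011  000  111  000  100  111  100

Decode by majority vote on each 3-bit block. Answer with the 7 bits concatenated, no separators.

1010010

Block 1 (011): 2 ones → 1
Block 2 (000): 0 ones → 0
Block 3 (111): 3 ones → 1
Block 4 (000): 0 ones → 0
Block 5 (100): 1 one → 0
Block 6 (111): 3 ones → 1
Block 7 (100): 1 one → 0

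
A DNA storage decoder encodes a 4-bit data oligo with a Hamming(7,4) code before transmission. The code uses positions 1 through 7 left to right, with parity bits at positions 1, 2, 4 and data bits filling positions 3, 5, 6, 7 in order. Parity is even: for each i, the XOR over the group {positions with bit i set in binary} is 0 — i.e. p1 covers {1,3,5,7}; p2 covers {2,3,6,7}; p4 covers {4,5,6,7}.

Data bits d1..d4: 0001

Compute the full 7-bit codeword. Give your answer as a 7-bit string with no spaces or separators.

Place data at non-parity positions: p1 p2 0 p4 0 0 1
p1 (pos 1,3,5,7): XOR of data positions = 0⊕0⊕1 = 1
p2 (pos 2,3,6,7): XOR of data positions = 0⊕0⊕1 = 1
p4 (pos 4,5,6,7): XOR of data positions = 0⊕0⊕1 = 1
Codeword: 1101001

1101001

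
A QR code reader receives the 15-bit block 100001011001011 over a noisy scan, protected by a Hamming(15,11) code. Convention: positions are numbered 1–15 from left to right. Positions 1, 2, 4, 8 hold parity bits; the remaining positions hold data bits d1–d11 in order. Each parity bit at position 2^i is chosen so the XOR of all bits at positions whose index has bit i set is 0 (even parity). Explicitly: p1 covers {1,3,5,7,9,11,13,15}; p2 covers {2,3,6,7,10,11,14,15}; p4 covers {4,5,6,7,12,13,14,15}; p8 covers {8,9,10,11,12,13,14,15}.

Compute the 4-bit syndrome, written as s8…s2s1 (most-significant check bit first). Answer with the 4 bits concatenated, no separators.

s1 (pos 1,3,5,7,9,11,13,15): 1⊕0⊕0⊕0⊕1⊕0⊕0⊕1 = 1
s2 (pos 2,3,6,7,10,11,14,15): 0⊕0⊕1⊕0⊕0⊕0⊕1⊕1 = 1
s4 (pos 4,5,6,7,12,13,14,15): 0⊕0⊕1⊕0⊕1⊕0⊕1⊕1 = 0
s8 (pos 8,9,10,11,12,13,14,15): 1⊕1⊕0⊕0⊕1⊕0⊕1⊕1 = 1
Syndrome s8…s1 = 1011 → error at position 11.

1011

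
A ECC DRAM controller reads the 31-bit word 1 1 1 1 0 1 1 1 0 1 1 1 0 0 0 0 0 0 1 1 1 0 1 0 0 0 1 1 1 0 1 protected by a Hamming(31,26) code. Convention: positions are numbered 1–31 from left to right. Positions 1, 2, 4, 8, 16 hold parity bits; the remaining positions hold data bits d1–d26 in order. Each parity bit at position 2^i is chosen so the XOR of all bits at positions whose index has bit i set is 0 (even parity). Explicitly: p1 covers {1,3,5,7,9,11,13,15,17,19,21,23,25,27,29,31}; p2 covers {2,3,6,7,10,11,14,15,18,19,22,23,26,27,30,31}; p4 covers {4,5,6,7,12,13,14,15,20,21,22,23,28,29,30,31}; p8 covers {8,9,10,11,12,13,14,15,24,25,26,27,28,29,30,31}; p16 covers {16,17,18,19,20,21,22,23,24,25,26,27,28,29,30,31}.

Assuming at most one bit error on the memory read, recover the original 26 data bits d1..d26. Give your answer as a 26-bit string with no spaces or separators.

s1 (pos 1,3,5,7,9,11,13,15,17,19,21,23,25,27,29,31): 1⊕1⊕0⊕1⊕0⊕1⊕0⊕0⊕0⊕1⊕1⊕1⊕0⊕1⊕1⊕1 = 0
s2 (pos 2,3,6,7,10,11,14,15,18,19,22,23,26,27,30,31): 1⊕1⊕1⊕1⊕1⊕1⊕0⊕0⊕0⊕1⊕0⊕1⊕0⊕1⊕0⊕1 = 0
s4 (pos 4,5,6,7,12,13,14,15,20,21,22,23,28,29,30,31): 1⊕0⊕1⊕1⊕1⊕0⊕0⊕0⊕1⊕1⊕0⊕1⊕1⊕1⊕0⊕1 = 0
s8 (pos 8,9,10,11,12,13,14,15,24,25,26,27,28,29,30,31): 1⊕0⊕1⊕1⊕1⊕0⊕0⊕0⊕0⊕0⊕0⊕1⊕1⊕1⊕0⊕1 = 0
s16 (pos 16,17,18,19,20,21,22,23,24,25,26,27,28,29,30,31): 0⊕0⊕0⊕1⊕1⊕1⊕0⊕1⊕0⊕0⊕0⊕1⊕1⊕1⊕0⊕1 = 0
Syndrome s16…s1 = 00000 → no error.
Read data bits from positions 3,5,6,7,9,10,11,12,13,14,15,17,18,19,20,21,22,23,24,25,26,27,28,29,30,31: 10110111000001110100011101

10110111000001110100011101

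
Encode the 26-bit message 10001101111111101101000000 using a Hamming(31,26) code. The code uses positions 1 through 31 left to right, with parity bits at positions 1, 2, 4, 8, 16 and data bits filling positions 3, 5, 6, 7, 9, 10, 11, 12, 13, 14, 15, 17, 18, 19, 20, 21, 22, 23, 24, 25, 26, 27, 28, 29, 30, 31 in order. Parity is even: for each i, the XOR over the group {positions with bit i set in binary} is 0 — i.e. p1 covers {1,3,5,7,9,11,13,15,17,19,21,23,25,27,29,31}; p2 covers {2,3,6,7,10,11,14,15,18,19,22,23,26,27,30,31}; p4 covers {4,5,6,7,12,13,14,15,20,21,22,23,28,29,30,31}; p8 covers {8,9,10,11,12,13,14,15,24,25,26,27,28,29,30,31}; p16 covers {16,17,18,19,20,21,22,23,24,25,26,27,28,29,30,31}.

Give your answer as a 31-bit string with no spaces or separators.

0011000111011111111101101000000

Place data at non-parity positions: p1 p2 1 p4 0 0 0 p8 1 1 0 1 1 1 1 p16 1 1 1 1 0 1 1 0 1 0 0 0 0 0 0
p1 (pos 1,3,5,7,9,11,13,15,17,19,21,23,25,27,29,31): XOR of data positions = 1⊕0⊕0⊕1⊕0⊕1⊕1⊕1⊕1⊕0⊕1⊕1⊕0⊕0⊕0 = 0
p2 (pos 2,3,6,7,10,11,14,15,18,19,22,23,26,27,30,31): XOR of data positions = 1⊕0⊕0⊕1⊕0⊕1⊕1⊕1⊕1⊕1⊕1⊕0⊕0⊕0⊕0 = 0
p4 (pos 4,5,6,7,12,13,14,15,20,21,22,23,28,29,30,31): XOR of data positions = 0⊕0⊕0⊕1⊕1⊕1⊕1⊕1⊕0⊕1⊕1⊕0⊕0⊕0⊕0 = 1
p8 (pos 8,9,10,11,12,13,14,15,24,25,26,27,28,29,30,31): XOR of data positions = 1⊕1⊕0⊕1⊕1⊕1⊕1⊕0⊕1⊕0⊕0⊕0⊕0⊕0⊕0 = 1
p16 (pos 16,17,18,19,20,21,22,23,24,25,26,27,28,29,30,31): XOR of data positions = 1⊕1⊕1⊕1⊕0⊕1⊕1⊕0⊕1⊕0⊕0⊕0⊕0⊕0⊕0 = 1
Codeword: 0011000111011111111101101000000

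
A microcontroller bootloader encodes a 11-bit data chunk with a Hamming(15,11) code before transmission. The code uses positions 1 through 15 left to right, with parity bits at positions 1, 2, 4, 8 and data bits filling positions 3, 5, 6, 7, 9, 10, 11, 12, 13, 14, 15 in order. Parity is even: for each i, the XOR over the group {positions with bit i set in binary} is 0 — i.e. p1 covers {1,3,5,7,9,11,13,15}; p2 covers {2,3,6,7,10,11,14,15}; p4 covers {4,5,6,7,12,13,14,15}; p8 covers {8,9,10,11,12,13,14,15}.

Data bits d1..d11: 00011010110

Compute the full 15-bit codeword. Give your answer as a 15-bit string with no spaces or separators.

Place data at non-parity positions: p1 p2 0 p4 0 0 1 p8 1 0 1 0 1 1 0
p1 (pos 1,3,5,7,9,11,13,15): XOR of data positions = 0⊕0⊕1⊕1⊕1⊕1⊕0 = 0
p2 (pos 2,3,6,7,10,11,14,15): XOR of data positions = 0⊕0⊕1⊕0⊕1⊕1⊕0 = 1
p4 (pos 4,5,6,7,12,13,14,15): XOR of data positions = 0⊕0⊕1⊕0⊕1⊕1⊕0 = 1
p8 (pos 8,9,10,11,12,13,14,15): XOR of data positions = 1⊕0⊕1⊕0⊕1⊕1⊕0 = 0
Codeword: 010100101010110

010100101010110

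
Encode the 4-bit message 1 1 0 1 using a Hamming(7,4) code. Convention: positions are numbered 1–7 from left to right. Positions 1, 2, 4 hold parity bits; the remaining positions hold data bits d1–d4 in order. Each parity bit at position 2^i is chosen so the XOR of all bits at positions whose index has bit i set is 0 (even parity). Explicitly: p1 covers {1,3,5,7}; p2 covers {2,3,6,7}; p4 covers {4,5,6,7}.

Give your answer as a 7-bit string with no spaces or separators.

Place data at non-parity positions: p1 p2 1 p4 1 0 1
p1 (pos 1,3,5,7): XOR of data positions = 1⊕1⊕1 = 1
p2 (pos 2,3,6,7): XOR of data positions = 1⊕0⊕1 = 0
p4 (pos 4,5,6,7): XOR of data positions = 1⊕0⊕1 = 0
Codeword: 1010101

1010101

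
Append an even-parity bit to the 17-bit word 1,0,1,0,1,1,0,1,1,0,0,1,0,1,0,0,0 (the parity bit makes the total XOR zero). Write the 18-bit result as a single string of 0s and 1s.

XOR of the 17 data bits: 1⊕0⊕1⊕0⊕1⊕1⊕0⊕1⊕1⊕0⊕0⊕1⊕0⊕1⊕0⊕0⊕0 = 0
Parity bit = 0 (so all 18 bits XOR to 0).

101011011001010000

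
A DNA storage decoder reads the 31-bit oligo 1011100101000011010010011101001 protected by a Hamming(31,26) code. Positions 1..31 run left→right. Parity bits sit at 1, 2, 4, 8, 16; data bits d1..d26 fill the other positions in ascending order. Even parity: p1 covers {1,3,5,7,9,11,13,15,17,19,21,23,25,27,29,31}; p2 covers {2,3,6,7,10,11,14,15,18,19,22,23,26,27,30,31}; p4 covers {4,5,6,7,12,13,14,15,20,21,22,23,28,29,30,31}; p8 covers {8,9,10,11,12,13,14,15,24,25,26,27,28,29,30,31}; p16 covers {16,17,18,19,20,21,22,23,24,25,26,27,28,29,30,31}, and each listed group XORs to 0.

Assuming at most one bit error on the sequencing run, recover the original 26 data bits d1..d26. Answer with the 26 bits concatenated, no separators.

s1 (pos 1,3,5,7,9,11,13,15,17,19,21,23,25,27,29,31): 1⊕1⊕1⊕0⊕0⊕0⊕0⊕1⊕0⊕0⊕1⊕0⊕1⊕0⊕0⊕1 = 1
s2 (pos 2,3,6,7,10,11,14,15,18,19,22,23,26,27,30,31): 0⊕1⊕0⊕0⊕1⊕0⊕0⊕1⊕1⊕0⊕0⊕0⊕1⊕0⊕0⊕1 = 0
s4 (pos 4,5,6,7,12,13,14,15,20,21,22,23,28,29,30,31): 1⊕1⊕0⊕0⊕0⊕0⊕0⊕1⊕0⊕1⊕0⊕0⊕1⊕0⊕0⊕1 = 0
s8 (pos 8,9,10,11,12,13,14,15,24,25,26,27,28,29,30,31): 1⊕0⊕1⊕0⊕0⊕0⊕0⊕1⊕1⊕1⊕1⊕0⊕1⊕0⊕0⊕1 = 0
s16 (pos 16,17,18,19,20,21,22,23,24,25,26,27,28,29,30,31): 1⊕0⊕1⊕0⊕0⊕1⊕0⊕0⊕1⊕1⊕1⊕0⊕1⊕0⊕0⊕1 = 0
Syndrome s16…s1 = 00001 → error at position 1.
Flip position 1: 1011100101000011010010011101001 → 0011100101000011010010011101001
Read data bits from positions 3,5,6,7,9,10,11,12,13,14,15,17,18,19,20,21,22,23,24,25,26,27,28,29,30,31: 11000100001010010011101001

11000100001010010011101001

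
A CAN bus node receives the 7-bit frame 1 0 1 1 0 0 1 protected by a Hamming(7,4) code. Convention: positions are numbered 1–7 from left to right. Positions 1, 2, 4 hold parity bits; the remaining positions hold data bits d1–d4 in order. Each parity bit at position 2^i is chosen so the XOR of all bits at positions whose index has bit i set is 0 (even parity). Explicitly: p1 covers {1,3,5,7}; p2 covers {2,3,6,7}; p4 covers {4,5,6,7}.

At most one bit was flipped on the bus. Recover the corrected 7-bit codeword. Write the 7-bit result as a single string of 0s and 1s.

0011001

s1 (pos 1,3,5,7): 1⊕1⊕0⊕1 = 1
s2 (pos 2,3,6,7): 0⊕1⊕0⊕1 = 0
s4 (pos 4,5,6,7): 1⊕0⊕0⊕1 = 0
Syndrome s4…s1 = 001 → error at position 1.
Flip position 1: 1011001 → 0011001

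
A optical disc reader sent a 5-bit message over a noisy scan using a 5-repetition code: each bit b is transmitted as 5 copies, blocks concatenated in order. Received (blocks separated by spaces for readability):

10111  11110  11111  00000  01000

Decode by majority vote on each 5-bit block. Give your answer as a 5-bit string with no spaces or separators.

Block 1 (10111): 4 ones → 1
Block 2 (11110): 4 ones → 1
Block 3 (11111): 5 ones → 1
Block 4 (00000): 0 ones → 0
Block 5 (01000): 1 one → 0

11100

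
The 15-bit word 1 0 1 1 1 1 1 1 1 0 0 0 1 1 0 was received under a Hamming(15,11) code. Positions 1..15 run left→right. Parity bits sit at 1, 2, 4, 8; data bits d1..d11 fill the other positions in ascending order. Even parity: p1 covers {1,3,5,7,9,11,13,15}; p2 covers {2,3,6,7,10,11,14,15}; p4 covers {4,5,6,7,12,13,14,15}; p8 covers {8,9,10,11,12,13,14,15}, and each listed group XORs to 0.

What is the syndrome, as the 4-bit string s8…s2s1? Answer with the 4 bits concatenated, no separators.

0000

s1 (pos 1,3,5,7,9,11,13,15): 1⊕1⊕1⊕1⊕1⊕0⊕1⊕0 = 0
s2 (pos 2,3,6,7,10,11,14,15): 0⊕1⊕1⊕1⊕0⊕0⊕1⊕0 = 0
s4 (pos 4,5,6,7,12,13,14,15): 1⊕1⊕1⊕1⊕0⊕1⊕1⊕0 = 0
s8 (pos 8,9,10,11,12,13,14,15): 1⊕1⊕0⊕0⊕0⊕1⊕1⊕0 = 0
Syndrome s8…s1 = 0000 → no error.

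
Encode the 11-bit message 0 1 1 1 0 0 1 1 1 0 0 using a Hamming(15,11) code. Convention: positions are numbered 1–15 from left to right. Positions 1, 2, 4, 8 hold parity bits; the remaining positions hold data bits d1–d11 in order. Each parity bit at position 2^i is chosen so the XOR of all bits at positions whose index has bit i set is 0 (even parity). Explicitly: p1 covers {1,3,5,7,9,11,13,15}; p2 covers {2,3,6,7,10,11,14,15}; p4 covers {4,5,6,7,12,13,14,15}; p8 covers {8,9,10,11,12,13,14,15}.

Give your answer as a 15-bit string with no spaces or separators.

Place data at non-parity positions: p1 p2 0 p4 1 1 1 p8 0 0 1 1 1 0 0
p1 (pos 1,3,5,7,9,11,13,15): XOR of data positions = 0⊕1⊕1⊕0⊕1⊕1⊕0 = 0
p2 (pos 2,3,6,7,10,11,14,15): XOR of data positions = 0⊕1⊕1⊕0⊕1⊕0⊕0 = 1
p4 (pos 4,5,6,7,12,13,14,15): XOR of data positions = 1⊕1⊕1⊕1⊕1⊕0⊕0 = 1
p8 (pos 8,9,10,11,12,13,14,15): XOR of data positions = 0⊕0⊕1⊕1⊕1⊕0⊕0 = 1
Codeword: 010111110011100

010111110011100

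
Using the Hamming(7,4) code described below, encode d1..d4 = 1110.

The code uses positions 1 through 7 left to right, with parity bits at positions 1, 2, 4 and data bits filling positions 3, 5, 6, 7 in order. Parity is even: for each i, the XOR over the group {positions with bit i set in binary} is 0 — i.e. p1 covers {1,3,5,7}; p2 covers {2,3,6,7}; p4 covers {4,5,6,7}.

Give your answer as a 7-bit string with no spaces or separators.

0010110

Place data at non-parity positions: p1 p2 1 p4 1 1 0
p1 (pos 1,3,5,7): XOR of data positions = 1⊕1⊕0 = 0
p2 (pos 2,3,6,7): XOR of data positions = 1⊕1⊕0 = 0
p4 (pos 4,5,6,7): XOR of data positions = 1⊕1⊕0 = 0
Codeword: 0010110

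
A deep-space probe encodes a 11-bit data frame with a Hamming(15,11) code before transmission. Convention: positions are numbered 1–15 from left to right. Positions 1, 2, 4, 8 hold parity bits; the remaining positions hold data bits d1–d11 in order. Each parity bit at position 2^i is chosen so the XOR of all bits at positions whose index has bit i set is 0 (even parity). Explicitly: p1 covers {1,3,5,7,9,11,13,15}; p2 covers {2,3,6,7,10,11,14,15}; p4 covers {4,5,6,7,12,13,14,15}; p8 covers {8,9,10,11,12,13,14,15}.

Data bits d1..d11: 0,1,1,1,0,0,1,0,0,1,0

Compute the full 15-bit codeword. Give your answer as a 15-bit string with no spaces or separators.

Place data at non-parity positions: p1 p2 0 p4 1 1 1 p8 0 0 1 0 0 1 0
p1 (pos 1,3,5,7,9,11,13,15): XOR of data positions = 0⊕1⊕1⊕0⊕1⊕0⊕0 = 1
p2 (pos 2,3,6,7,10,11,14,15): XOR of data positions = 0⊕1⊕1⊕0⊕1⊕1⊕0 = 0
p4 (pos 4,5,6,7,12,13,14,15): XOR of data positions = 1⊕1⊕1⊕0⊕0⊕1⊕0 = 0
p8 (pos 8,9,10,11,12,13,14,15): XOR of data positions = 0⊕0⊕1⊕0⊕0⊕1⊕0 = 0
Codeword: 100011100010010

100011100010010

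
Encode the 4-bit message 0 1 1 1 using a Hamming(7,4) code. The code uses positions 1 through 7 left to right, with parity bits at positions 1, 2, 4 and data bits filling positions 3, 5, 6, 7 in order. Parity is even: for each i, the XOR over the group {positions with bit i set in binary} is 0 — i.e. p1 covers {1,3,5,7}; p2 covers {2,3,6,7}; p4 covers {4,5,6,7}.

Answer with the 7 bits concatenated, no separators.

Place data at non-parity positions: p1 p2 0 p4 1 1 1
p1 (pos 1,3,5,7): XOR of data positions = 0⊕1⊕1 = 0
p2 (pos 2,3,6,7): XOR of data positions = 0⊕1⊕1 = 0
p4 (pos 4,5,6,7): XOR of data positions = 1⊕1⊕1 = 1
Codeword: 0001111

0001111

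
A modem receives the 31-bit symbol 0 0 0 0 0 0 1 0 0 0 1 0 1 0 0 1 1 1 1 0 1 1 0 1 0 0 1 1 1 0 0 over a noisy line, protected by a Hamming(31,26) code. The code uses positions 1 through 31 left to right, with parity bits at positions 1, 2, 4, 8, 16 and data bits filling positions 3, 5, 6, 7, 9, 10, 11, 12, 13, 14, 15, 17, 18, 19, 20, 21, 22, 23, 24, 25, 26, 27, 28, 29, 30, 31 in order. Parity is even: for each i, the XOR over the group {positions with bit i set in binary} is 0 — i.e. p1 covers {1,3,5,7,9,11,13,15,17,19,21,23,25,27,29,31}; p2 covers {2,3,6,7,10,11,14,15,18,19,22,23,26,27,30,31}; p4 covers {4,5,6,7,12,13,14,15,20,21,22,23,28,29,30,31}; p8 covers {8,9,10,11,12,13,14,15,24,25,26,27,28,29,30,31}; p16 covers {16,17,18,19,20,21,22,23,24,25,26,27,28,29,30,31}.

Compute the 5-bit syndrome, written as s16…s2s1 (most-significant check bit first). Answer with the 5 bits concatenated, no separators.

00000

s1 (pos 1,3,5,7,9,11,13,15,17,19,21,23,25,27,29,31): 0⊕0⊕0⊕1⊕0⊕1⊕1⊕0⊕1⊕1⊕1⊕0⊕0⊕1⊕1⊕0 = 0
s2 (pos 2,3,6,7,10,11,14,15,18,19,22,23,26,27,30,31): 0⊕0⊕0⊕1⊕0⊕1⊕0⊕0⊕1⊕1⊕1⊕0⊕0⊕1⊕0⊕0 = 0
s4 (pos 4,5,6,7,12,13,14,15,20,21,22,23,28,29,30,31): 0⊕0⊕0⊕1⊕0⊕1⊕0⊕0⊕0⊕1⊕1⊕0⊕1⊕1⊕0⊕0 = 0
s8 (pos 8,9,10,11,12,13,14,15,24,25,26,27,28,29,30,31): 0⊕0⊕0⊕1⊕0⊕1⊕0⊕0⊕1⊕0⊕0⊕1⊕1⊕1⊕0⊕0 = 0
s16 (pos 16,17,18,19,20,21,22,23,24,25,26,27,28,29,30,31): 1⊕1⊕1⊕1⊕0⊕1⊕1⊕0⊕1⊕0⊕0⊕1⊕1⊕1⊕0⊕0 = 0
Syndrome s16…s1 = 00000 → no error.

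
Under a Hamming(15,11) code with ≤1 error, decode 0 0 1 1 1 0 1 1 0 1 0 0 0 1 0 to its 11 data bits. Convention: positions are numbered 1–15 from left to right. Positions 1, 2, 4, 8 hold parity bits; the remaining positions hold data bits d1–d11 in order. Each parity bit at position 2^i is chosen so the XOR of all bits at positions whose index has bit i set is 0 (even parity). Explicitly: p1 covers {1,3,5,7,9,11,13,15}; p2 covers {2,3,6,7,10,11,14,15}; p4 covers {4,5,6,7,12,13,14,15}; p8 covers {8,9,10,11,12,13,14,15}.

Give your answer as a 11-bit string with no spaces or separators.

s1 (pos 1,3,5,7,9,11,13,15): 0⊕1⊕1⊕1⊕0⊕0⊕0⊕0 = 1
s2 (pos 2,3,6,7,10,11,14,15): 0⊕1⊕0⊕1⊕1⊕0⊕1⊕0 = 0
s4 (pos 4,5,6,7,12,13,14,15): 1⊕1⊕0⊕1⊕0⊕0⊕1⊕0 = 0
s8 (pos 8,9,10,11,12,13,14,15): 1⊕0⊕1⊕0⊕0⊕0⊕1⊕0 = 1
Syndrome s8…s1 = 1001 → error at position 9.
Flip position 9: 001110110100010 → 001110111100010
Read data bits from positions 3,5,6,7,9,10,11,12,13,14,15: 11011100010

11011100010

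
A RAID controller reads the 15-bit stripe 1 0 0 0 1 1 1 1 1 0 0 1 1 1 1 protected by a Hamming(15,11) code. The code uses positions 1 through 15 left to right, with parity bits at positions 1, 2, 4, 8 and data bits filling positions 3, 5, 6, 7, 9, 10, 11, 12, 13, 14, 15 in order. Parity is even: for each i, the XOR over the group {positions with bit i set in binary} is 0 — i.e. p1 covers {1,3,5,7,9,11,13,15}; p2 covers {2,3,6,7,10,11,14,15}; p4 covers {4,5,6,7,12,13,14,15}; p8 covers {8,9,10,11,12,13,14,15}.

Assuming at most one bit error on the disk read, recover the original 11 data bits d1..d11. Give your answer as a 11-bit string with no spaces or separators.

s1 (pos 1,3,5,7,9,11,13,15): 1⊕0⊕1⊕1⊕1⊕0⊕1⊕1 = 0
s2 (pos 2,3,6,7,10,11,14,15): 0⊕0⊕1⊕1⊕0⊕0⊕1⊕1 = 0
s4 (pos 4,5,6,7,12,13,14,15): 0⊕1⊕1⊕1⊕1⊕1⊕1⊕1 = 1
s8 (pos 8,9,10,11,12,13,14,15): 1⊕1⊕0⊕0⊕1⊕1⊕1⊕1 = 0
Syndrome s8…s1 = 0100 → error at position 4.
Flip position 4: 100011111001111 → 100111111001111
Read data bits from positions 3,5,6,7,9,10,11,12,13,14,15: 01111001111

01111001111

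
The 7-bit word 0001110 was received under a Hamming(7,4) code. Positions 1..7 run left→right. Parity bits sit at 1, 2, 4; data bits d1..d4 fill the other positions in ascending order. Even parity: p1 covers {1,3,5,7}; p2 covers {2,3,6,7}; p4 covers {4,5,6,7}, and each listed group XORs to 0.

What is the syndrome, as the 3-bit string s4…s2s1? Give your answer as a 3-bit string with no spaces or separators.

s1 (pos 1,3,5,7): 0⊕0⊕1⊕0 = 1
s2 (pos 2,3,6,7): 0⊕0⊕1⊕0 = 1
s4 (pos 4,5,6,7): 1⊕1⊕1⊕0 = 1
Syndrome s4…s1 = 111 → error at position 7.

111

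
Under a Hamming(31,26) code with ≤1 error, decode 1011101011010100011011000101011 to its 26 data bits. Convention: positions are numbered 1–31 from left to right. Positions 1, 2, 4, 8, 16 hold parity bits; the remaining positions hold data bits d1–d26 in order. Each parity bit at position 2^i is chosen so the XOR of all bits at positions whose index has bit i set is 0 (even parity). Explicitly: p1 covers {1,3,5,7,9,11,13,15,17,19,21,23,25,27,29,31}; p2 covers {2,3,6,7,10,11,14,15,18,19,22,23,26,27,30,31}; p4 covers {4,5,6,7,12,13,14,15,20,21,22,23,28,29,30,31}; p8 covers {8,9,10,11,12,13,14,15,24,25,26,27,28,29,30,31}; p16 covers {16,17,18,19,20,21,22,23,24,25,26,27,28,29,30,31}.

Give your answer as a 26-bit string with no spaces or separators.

s1 (pos 1,3,5,7,9,11,13,15,17,19,21,23,25,27,29,31): 1⊕1⊕1⊕1⊕1⊕0⊕0⊕0⊕0⊕1⊕1⊕0⊕0⊕0⊕0⊕1 = 0
s2 (pos 2,3,6,7,10,11,14,15,18,19,22,23,26,27,30,31): 0⊕1⊕0⊕1⊕1⊕0⊕1⊕0⊕1⊕1⊕1⊕0⊕1⊕0⊕1⊕1 = 0
s4 (pos 4,5,6,7,12,13,14,15,20,21,22,23,28,29,30,31): 1⊕1⊕0⊕1⊕1⊕0⊕1⊕0⊕0⊕1⊕1⊕0⊕1⊕0⊕1⊕1 = 0
s8 (pos 8,9,10,11,12,13,14,15,24,25,26,27,28,29,30,31): 0⊕1⊕1⊕0⊕1⊕0⊕1⊕0⊕0⊕0⊕1⊕0⊕1⊕0⊕1⊕1 = 0
s16 (pos 16,17,18,19,20,21,22,23,24,25,26,27,28,29,30,31): 0⊕0⊕1⊕1⊕0⊕1⊕1⊕0⊕0⊕0⊕1⊕0⊕1⊕0⊕1⊕1 = 0
Syndrome s16…s1 = 00000 → no error.
Read data bits from positions 3,5,6,7,9,10,11,12,13,14,15,17,18,19,20,21,22,23,24,25,26,27,28,29,30,31: 11011101010011011000101011

11011101010011011000101011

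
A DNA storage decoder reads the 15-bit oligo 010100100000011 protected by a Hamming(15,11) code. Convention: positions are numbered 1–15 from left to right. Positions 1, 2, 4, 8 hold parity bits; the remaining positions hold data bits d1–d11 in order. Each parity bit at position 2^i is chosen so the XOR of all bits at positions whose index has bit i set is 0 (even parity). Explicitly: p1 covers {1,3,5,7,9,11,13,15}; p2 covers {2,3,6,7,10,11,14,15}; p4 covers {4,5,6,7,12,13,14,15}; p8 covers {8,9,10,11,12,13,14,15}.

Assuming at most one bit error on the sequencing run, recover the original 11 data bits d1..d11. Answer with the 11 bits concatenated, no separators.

s1 (pos 1,3,5,7,9,11,13,15): 0⊕0⊕0⊕1⊕0⊕0⊕0⊕1 = 0
s2 (pos 2,3,6,7,10,11,14,15): 1⊕0⊕0⊕1⊕0⊕0⊕1⊕1 = 0
s4 (pos 4,5,6,7,12,13,14,15): 1⊕0⊕0⊕1⊕0⊕0⊕1⊕1 = 0
s8 (pos 8,9,10,11,12,13,14,15): 0⊕0⊕0⊕0⊕0⊕0⊕1⊕1 = 0
Syndrome s8…s1 = 0000 → no error.
Read data bits from positions 3,5,6,7,9,10,11,12,13,14,15: 00010000011

00010000011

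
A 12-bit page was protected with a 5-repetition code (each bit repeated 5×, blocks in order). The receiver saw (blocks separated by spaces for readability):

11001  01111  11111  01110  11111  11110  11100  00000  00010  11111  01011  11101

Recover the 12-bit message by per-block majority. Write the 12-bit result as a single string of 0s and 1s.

111111100111

Block 1 (11001): 3 ones → 1
Block 2 (01111): 4 ones → 1
Block 3 (11111): 5 ones → 1
Block 4 (01110): 3 ones → 1
Block 5 (11111): 5 ones → 1
Block 6 (11110): 4 ones → 1
Block 7 (11100): 3 ones → 1
Block 8 (00000): 0 ones → 0
Block 9 (00010): 1 one → 0
Block 10 (11111): 5 ones → 1
Block 11 (01011): 3 ones → 1
Block 12 (11101): 4 ones → 1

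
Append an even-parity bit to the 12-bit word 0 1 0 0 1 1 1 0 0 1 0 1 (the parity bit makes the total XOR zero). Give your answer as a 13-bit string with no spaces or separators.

XOR of the 12 data bits: 0⊕1⊕0⊕0⊕1⊕1⊕1⊕0⊕0⊕1⊕0⊕1 = 0
Parity bit = 0 (so all 13 bits XOR to 0).

0100111001010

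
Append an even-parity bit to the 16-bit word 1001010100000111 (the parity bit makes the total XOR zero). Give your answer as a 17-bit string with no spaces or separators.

10010101000001111

XOR of the 16 data bits: 1⊕0⊕0⊕1⊕0⊕1⊕0⊕1⊕0⊕0⊕0⊕0⊕0⊕1⊕1⊕1 = 1
Parity bit = 1 (so all 17 bits XOR to 0).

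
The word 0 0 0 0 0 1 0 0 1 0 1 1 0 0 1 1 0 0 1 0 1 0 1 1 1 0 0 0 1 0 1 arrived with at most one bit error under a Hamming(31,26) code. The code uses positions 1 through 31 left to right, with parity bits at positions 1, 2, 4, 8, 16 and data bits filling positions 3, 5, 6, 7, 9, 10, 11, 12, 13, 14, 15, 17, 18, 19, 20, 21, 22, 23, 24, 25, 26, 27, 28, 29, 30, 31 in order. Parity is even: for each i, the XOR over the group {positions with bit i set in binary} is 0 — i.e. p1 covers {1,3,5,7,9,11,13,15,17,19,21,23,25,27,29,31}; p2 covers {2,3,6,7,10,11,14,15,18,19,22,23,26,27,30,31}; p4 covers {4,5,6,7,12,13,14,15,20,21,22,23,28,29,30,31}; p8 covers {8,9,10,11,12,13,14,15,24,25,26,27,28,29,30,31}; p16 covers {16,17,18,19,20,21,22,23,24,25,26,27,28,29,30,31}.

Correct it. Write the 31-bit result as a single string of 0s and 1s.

0000110010110011001010111000101

s1 (pos 1,3,5,7,9,11,13,15,17,19,21,23,25,27,29,31): 0⊕0⊕0⊕0⊕1⊕1⊕0⊕1⊕0⊕1⊕1⊕1⊕1⊕0⊕1⊕1 = 1
s2 (pos 2,3,6,7,10,11,14,15,18,19,22,23,26,27,30,31): 0⊕0⊕1⊕0⊕0⊕1⊕0⊕1⊕0⊕1⊕0⊕1⊕0⊕0⊕0⊕1 = 0
s4 (pos 4,5,6,7,12,13,14,15,20,21,22,23,28,29,30,31): 0⊕0⊕1⊕0⊕1⊕0⊕0⊕1⊕0⊕1⊕0⊕1⊕0⊕1⊕0⊕1 = 1
s8 (pos 8,9,10,11,12,13,14,15,24,25,26,27,28,29,30,31): 0⊕1⊕0⊕1⊕1⊕0⊕0⊕1⊕1⊕1⊕0⊕0⊕0⊕1⊕0⊕1 = 0
s16 (pos 16,17,18,19,20,21,22,23,24,25,26,27,28,29,30,31): 1⊕0⊕0⊕1⊕0⊕1⊕0⊕1⊕1⊕1⊕0⊕0⊕0⊕1⊕0⊕1 = 0
Syndrome s16…s1 = 00101 → error at position 5.
Flip position 5: 0000010010110011001010111000101 → 0000110010110011001010111000101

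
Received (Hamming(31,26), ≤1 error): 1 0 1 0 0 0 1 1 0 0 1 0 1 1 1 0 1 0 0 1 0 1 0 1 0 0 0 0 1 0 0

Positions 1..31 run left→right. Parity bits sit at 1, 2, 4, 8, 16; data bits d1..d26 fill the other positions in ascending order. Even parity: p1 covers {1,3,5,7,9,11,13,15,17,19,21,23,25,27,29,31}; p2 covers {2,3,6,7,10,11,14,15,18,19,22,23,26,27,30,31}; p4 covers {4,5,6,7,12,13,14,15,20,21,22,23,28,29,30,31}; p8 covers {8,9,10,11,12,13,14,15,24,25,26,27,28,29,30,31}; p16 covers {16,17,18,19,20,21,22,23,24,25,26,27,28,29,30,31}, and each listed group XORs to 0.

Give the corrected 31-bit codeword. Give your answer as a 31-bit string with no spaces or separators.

s1 (pos 1,3,5,7,9,11,13,15,17,19,21,23,25,27,29,31): 1⊕1⊕0⊕1⊕0⊕1⊕1⊕1⊕1⊕0⊕0⊕0⊕0⊕0⊕1⊕0 = 0
s2 (pos 2,3,6,7,10,11,14,15,18,19,22,23,26,27,30,31): 0⊕1⊕0⊕1⊕0⊕1⊕1⊕1⊕0⊕0⊕1⊕0⊕0⊕0⊕0⊕0 = 0
s4 (pos 4,5,6,7,12,13,14,15,20,21,22,23,28,29,30,31): 0⊕0⊕0⊕1⊕0⊕1⊕1⊕1⊕1⊕0⊕1⊕0⊕0⊕1⊕0⊕0 = 1
s8 (pos 8,9,10,11,12,13,14,15,24,25,26,27,28,29,30,31): 1⊕0⊕0⊕1⊕0⊕1⊕1⊕1⊕1⊕0⊕0⊕0⊕0⊕1⊕0⊕0 = 1
s16 (pos 16,17,18,19,20,21,22,23,24,25,26,27,28,29,30,31): 0⊕1⊕0⊕0⊕1⊕0⊕1⊕0⊕1⊕0⊕0⊕0⊕0⊕1⊕0⊕0 = 1
Syndrome s16…s1 = 11100 → error at position 28.
Flip position 28: 1010001100101110100101010000100 → 1010001100101110100101010001100

1010001100101110100101010001100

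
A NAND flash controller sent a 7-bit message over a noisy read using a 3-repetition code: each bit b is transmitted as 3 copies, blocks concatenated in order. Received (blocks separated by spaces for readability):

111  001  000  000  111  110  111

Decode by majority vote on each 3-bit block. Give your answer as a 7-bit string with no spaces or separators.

Block 1 (111): 3 ones → 1
Block 2 (001): 1 one → 0
Block 3 (000): 0 ones → 0
Block 4 (000): 0 ones → 0
Block 5 (111): 3 ones → 1
Block 6 (110): 2 ones → 1
Block 7 (111): 3 ones → 1

1000111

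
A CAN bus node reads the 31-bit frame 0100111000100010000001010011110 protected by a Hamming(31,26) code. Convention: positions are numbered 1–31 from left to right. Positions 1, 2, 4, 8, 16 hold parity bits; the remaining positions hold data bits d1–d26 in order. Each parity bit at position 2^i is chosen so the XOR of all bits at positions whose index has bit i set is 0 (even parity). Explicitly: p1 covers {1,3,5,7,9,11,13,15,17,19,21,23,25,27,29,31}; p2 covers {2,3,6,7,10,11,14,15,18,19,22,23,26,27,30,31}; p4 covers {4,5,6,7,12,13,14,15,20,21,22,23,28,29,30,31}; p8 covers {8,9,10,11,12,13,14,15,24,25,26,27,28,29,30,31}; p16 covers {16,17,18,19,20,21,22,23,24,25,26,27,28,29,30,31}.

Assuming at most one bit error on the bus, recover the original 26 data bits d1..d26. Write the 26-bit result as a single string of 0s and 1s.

s1 (pos 1,3,5,7,9,11,13,15,17,19,21,23,25,27,29,31): 0⊕0⊕1⊕1⊕0⊕1⊕0⊕1⊕0⊕0⊕0⊕0⊕0⊕1⊕1⊕0 = 0
s2 (pos 2,3,6,7,10,11,14,15,18,19,22,23,26,27,30,31): 1⊕0⊕1⊕1⊕0⊕1⊕0⊕1⊕0⊕0⊕1⊕0⊕0⊕1⊕1⊕0 = 0
s4 (pos 4,5,6,7,12,13,14,15,20,21,22,23,28,29,30,31): 0⊕1⊕1⊕1⊕0⊕0⊕0⊕1⊕0⊕0⊕1⊕0⊕1⊕1⊕1⊕0 = 0
s8 (pos 8,9,10,11,12,13,14,15,24,25,26,27,28,29,30,31): 0⊕0⊕0⊕1⊕0⊕0⊕0⊕1⊕1⊕0⊕0⊕1⊕1⊕1⊕1⊕0 = 1
s16 (pos 16,17,18,19,20,21,22,23,24,25,26,27,28,29,30,31): 0⊕0⊕0⊕0⊕0⊕0⊕1⊕0⊕1⊕0⊕0⊕1⊕1⊕1⊕1⊕0 = 0
Syndrome s16…s1 = 01000 → error at position 8.
Flip position 8: 0100111000100010000001010011110 → 0100111100100010000001010011110
Read data bits from positions 3,5,6,7,9,10,11,12,13,14,15,17,18,19,20,21,22,23,24,25,26,27,28,29,30,31: 01110010001000001010011110

01110010001000001010011110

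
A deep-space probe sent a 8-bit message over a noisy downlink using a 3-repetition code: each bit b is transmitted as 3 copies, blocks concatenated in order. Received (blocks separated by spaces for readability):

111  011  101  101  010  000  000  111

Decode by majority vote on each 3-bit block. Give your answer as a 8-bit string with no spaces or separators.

Block 1 (111): 3 ones → 1
Block 2 (011): 2 ones → 1
Block 3 (101): 2 ones → 1
Block 4 (101): 2 ones → 1
Block 5 (010): 1 one → 0
Block 6 (000): 0 ones → 0
Block 7 (000): 0 ones → 0
Block 8 (111): 3 ones → 1

11110001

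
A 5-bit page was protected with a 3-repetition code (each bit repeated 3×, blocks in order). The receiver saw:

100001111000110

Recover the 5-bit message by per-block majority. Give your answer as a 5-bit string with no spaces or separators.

Block 1 (100): 1 one → 0
Block 2 (001): 1 one → 0
Block 3 (111): 3 ones → 1
Block 4 (000): 0 ones → 0
Block 5 (110): 2 ones → 1

00101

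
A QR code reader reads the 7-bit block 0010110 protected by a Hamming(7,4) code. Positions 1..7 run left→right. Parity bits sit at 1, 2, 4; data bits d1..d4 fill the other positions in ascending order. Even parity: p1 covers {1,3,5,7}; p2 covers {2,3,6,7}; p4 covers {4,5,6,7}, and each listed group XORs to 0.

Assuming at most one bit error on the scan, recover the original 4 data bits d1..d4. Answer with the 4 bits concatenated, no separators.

s1 (pos 1,3,5,7): 0⊕1⊕1⊕0 = 0
s2 (pos 2,3,6,7): 0⊕1⊕1⊕0 = 0
s4 (pos 4,5,6,7): 0⊕1⊕1⊕0 = 0
Syndrome s4…s1 = 000 → no error.
Read data bits from positions 3,5,6,7: 1110

1110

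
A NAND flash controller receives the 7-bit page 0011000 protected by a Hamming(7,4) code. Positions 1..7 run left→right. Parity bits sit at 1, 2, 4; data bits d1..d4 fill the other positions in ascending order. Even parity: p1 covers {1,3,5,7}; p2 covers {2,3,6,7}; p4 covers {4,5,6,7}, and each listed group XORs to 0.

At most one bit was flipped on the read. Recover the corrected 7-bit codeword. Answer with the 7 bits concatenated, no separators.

s1 (pos 1,3,5,7): 0⊕1⊕0⊕0 = 1
s2 (pos 2,3,6,7): 0⊕1⊕0⊕0 = 1
s4 (pos 4,5,6,7): 1⊕0⊕0⊕0 = 1
Syndrome s4…s1 = 111 → error at position 7.
Flip position 7: 0011000 → 0011001

0011001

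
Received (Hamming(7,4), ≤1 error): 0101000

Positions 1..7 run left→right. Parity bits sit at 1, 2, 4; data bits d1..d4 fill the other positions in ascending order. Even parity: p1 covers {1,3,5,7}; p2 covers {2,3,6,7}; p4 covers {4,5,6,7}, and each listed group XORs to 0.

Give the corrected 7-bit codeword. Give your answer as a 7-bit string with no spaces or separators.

0101010

s1 (pos 1,3,5,7): 0⊕0⊕0⊕0 = 0
s2 (pos 2,3,6,7): 1⊕0⊕0⊕0 = 1
s4 (pos 4,5,6,7): 1⊕0⊕0⊕0 = 1
Syndrome s4…s1 = 110 → error at position 6.
Flip position 6: 0101000 → 0101010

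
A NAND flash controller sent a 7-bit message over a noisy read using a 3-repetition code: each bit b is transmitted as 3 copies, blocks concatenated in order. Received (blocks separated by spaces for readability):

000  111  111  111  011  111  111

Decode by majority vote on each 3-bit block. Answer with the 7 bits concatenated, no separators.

Block 1 (000): 0 ones → 0
Block 2 (111): 3 ones → 1
Block 3 (111): 3 ones → 1
Block 4 (111): 3 ones → 1
Block 5 (011): 2 ones → 1
Block 6 (111): 3 ones → 1
Block 7 (111): 3 ones → 1

0111111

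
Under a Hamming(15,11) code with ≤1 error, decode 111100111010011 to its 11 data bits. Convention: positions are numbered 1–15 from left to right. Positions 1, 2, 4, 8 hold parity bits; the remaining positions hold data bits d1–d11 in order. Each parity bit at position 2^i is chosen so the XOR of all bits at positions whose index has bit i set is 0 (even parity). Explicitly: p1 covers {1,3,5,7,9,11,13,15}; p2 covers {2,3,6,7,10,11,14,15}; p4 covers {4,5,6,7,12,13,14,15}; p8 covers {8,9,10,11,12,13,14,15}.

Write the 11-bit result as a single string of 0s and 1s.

s1 (pos 1,3,5,7,9,11,13,15): 1⊕1⊕0⊕1⊕1⊕1⊕0⊕1 = 0
s2 (pos 2,3,6,7,10,11,14,15): 1⊕1⊕0⊕1⊕0⊕1⊕1⊕1 = 0
s4 (pos 4,5,6,7,12,13,14,15): 1⊕0⊕0⊕1⊕0⊕0⊕1⊕1 = 0
s8 (pos 8,9,10,11,12,13,14,15): 1⊕1⊕0⊕1⊕0⊕0⊕1⊕1 = 1
Syndrome s8…s1 = 1000 → error at position 8.
Flip position 8: 111100111010011 → 111100101010011
Read data bits from positions 3,5,6,7,9,10,11,12,13,14,15: 10011010011

10011010011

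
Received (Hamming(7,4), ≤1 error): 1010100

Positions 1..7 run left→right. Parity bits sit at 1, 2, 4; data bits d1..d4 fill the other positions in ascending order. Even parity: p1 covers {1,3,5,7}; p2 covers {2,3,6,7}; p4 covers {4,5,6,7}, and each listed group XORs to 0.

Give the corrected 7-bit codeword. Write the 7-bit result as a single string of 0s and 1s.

s1 (pos 1,3,5,7): 1⊕1⊕1⊕0 = 1
s2 (pos 2,3,6,7): 0⊕1⊕0⊕0 = 1
s4 (pos 4,5,6,7): 0⊕1⊕0⊕0 = 1
Syndrome s4…s1 = 111 → error at position 7.
Flip position 7: 1010100 → 1010101

1010101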